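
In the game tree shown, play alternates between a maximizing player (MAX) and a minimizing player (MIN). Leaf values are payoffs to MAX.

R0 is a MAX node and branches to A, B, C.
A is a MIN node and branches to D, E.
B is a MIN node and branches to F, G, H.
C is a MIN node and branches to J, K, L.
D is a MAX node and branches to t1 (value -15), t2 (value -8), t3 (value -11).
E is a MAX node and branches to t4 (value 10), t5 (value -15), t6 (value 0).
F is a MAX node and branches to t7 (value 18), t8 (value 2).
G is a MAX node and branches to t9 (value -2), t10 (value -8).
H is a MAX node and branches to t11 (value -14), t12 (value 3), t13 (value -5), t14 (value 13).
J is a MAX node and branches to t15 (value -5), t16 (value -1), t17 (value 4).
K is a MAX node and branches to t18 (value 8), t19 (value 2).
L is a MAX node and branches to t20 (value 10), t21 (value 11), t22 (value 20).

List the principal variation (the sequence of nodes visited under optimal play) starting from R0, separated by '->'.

D (MAX): max(-15, -8, -11) = -8
E (MAX): max(10, -15, 0) = 10
A (MIN): min(-8, 10) = -8
F (MAX): max(18, 2) = 18
G (MAX): max(-2, -8) = -2
H (MAX): max(-14, 3, -5, 13) = 13
B (MIN): min(18, -2, 13) = -2
J (MAX): max(-5, -1, 4) = 4
K (MAX): max(8, 2) = 8
L (MAX): max(10, 11, 20) = 20
C (MIN): min(4, 8, 20) = 4
R0 (MAX): max(-8, -2, 4) = 4
At R0, MAX picks C (highest: 4).
At C, MIN picks J (lowest: 4).
At J, MAX picks t17 (highest: 4).
Terminal value 4.

R0 -> C -> J -> t17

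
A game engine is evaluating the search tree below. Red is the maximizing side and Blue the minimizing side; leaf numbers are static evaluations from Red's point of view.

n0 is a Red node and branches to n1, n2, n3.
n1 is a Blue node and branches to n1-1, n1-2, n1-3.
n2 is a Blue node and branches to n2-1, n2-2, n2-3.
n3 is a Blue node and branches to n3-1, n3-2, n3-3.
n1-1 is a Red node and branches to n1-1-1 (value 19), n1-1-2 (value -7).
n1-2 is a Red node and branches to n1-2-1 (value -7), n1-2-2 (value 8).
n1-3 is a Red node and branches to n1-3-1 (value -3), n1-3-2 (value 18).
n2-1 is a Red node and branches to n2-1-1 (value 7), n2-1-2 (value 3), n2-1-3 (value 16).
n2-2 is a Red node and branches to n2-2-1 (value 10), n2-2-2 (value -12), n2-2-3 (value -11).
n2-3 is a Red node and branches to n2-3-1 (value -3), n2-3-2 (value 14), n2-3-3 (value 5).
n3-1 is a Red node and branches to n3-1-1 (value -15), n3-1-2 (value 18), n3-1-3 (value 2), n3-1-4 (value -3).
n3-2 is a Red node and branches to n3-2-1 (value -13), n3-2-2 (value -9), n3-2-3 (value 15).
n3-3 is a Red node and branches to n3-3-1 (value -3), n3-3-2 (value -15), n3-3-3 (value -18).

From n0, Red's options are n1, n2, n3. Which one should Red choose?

n1-1 (Red): max(19, -7) = 19
n1-2 (Red): max(-7, 8) = 8
n1-3 (Red): max(-3, 18) = 18
n1 (Blue): min(19, 8, 18) = 8
n2-1 (Red): max(7, 3, 16) = 16
n2-2 (Red): max(10, -12, -11) = 10
n2-3 (Red): max(-3, 14, 5) = 14
n2 (Blue): min(16, 10, 14) = 10
n3-1 (Red): max(-15, 18, 2, -3) = 18
n3-2 (Red): max(-13, -9, 15) = 15
n3-3 (Red): max(-3, -15, -18) = -3
n3 (Blue): min(18, 15, -3) = -3
n0 (Red): max(8, 10, -3) = 10
Red at n0 wants the highest of {n1=8, n2=10, n3=-3}, so chooses n2.

n2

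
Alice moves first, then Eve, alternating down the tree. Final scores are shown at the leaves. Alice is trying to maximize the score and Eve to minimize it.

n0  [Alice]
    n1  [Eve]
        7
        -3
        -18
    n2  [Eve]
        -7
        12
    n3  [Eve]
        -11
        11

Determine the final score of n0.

n1 (Eve): min(7, -3, -18) = -18
n2 (Eve): min(-7, 12) = -7
n3 (Eve): min(-11, 11) = -11
n0 (Alice): max(-18, -7, -11) = -7

-7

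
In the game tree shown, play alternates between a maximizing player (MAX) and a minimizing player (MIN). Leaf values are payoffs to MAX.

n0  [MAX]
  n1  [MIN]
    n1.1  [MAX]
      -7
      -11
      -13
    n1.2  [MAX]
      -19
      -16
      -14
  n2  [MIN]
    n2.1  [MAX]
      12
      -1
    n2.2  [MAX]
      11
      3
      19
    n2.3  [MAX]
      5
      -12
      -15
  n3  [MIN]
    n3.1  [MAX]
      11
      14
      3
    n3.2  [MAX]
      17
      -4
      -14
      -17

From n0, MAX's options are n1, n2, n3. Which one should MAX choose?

n3

n1.1 (MAX): max(-7, -11, -13) = -7
n1.2 (MAX): max(-19, -16, -14) = -14
n1 (MIN): min(-7, -14) = -14
n2.1 (MAX): max(12, -1) = 12
n2.2 (MAX): max(11, 3, 19) = 19
n2.3 (MAX): max(5, -12, -15) = 5
n2 (MIN): min(12, 19, 5) = 5
n3.1 (MAX): max(11, 14, 3) = 14
n3.2 (MAX): max(17, -4, -14, -17) = 17
n3 (MIN): min(14, 17) = 14
n0 (MAX): max(-14, 5, 14) = 14
MAX at n0 wants the highest of {n1=-14, n2=5, n3=14}, so chooses n3.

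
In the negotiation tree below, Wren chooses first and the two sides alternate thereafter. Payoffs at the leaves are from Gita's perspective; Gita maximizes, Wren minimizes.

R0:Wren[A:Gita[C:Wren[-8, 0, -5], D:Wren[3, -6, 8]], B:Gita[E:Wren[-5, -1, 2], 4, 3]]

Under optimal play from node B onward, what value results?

E (Wren): min(-5, -1, 2) = -5
B (Gita): max(-5, 4, 3) = 4

4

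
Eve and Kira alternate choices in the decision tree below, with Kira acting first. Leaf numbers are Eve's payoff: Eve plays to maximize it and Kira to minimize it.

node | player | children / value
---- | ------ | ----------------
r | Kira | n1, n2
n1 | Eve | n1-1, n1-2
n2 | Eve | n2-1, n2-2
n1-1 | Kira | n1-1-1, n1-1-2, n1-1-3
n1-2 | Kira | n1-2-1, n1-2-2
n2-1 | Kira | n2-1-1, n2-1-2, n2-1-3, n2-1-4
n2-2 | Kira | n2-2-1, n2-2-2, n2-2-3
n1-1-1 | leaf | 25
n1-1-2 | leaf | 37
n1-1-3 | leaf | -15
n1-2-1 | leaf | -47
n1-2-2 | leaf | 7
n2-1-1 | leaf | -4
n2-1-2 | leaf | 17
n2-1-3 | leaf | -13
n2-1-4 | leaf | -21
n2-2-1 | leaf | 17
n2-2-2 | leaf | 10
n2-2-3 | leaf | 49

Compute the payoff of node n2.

n2-1 (Kira): min(-4, 17, -13, -21) = -21
n2-2 (Kira): min(17, 10, 49) = 10
n2 (Eve): max(-21, 10) = 10

10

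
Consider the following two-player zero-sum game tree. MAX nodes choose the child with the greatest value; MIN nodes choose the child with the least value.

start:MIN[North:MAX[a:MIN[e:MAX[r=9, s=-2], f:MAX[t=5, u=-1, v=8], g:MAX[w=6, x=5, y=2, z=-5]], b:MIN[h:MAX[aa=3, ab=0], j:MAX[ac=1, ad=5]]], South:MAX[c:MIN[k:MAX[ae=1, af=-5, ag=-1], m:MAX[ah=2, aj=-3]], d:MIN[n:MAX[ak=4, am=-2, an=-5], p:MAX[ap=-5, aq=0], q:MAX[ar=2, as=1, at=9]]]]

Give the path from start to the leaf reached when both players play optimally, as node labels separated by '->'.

start -> South -> c -> k -> ae

e (MAX): max(9, -2) = 9
f (MAX): max(5, -1, 8) = 8
g (MAX): max(6, 5, 2, -5) = 6
a (MIN): min(9, 8, 6) = 6
h (MAX): max(3, 0) = 3
j (MAX): max(1, 5) = 5
b (MIN): min(3, 5) = 3
North (MAX): max(6, 3) = 6
k (MAX): max(1, -5, -1) = 1
m (MAX): max(2, -3) = 2
c (MIN): min(1, 2) = 1
n (MAX): max(4, -2, -5) = 4
p (MAX): max(-5, 0) = 0
q (MAX): max(2, 1, 9) = 9
d (MIN): min(4, 0, 9) = 0
South (MAX): max(1, 0) = 1
start (MIN): min(6, 1) = 1
At start, MIN picks South (lowest: 1).
At South, MAX picks c (highest: 1).
At c, MIN picks k (lowest: 1).
At k, MAX picks ae (highest: 1).
Terminal value 1.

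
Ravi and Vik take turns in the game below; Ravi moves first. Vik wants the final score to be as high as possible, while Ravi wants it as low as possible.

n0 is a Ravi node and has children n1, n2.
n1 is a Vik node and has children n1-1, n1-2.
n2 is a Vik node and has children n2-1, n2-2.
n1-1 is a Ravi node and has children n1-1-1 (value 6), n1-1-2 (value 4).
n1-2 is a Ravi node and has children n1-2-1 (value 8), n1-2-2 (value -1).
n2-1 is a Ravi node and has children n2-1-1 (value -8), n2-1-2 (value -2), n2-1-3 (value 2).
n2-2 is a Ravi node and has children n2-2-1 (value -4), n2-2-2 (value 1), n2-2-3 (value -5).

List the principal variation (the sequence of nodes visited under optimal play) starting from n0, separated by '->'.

n0 -> n2 -> n2-2 -> n2-2-3

n1-1 (Ravi): min(6, 4) = 4
n1-2 (Ravi): min(8, -1) = -1
n1 (Vik): max(4, -1) = 4
n2-1 (Ravi): min(-8, -2, 2) = -8
n2-2 (Ravi): min(-4, 1, -5) = -5
n2 (Vik): max(-8, -5) = -5
n0 (Ravi): min(4, -5) = -5
At n0, Ravi picks n2 (lowest: -5).
At n2, Vik picks n2-2 (highest: -5).
At n2-2, Ravi picks n2-2-3 (lowest: -5).
Terminal value -5.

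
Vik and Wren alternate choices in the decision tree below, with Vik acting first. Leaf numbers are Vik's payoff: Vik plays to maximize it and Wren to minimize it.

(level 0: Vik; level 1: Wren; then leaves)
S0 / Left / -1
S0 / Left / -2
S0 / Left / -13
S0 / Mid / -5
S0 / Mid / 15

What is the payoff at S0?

-5

Left (Wren): min(-1, -2, -13) = -13
Mid (Wren): min(-5, 15) = -5
S0 (Vik): max(-13, -5) = -5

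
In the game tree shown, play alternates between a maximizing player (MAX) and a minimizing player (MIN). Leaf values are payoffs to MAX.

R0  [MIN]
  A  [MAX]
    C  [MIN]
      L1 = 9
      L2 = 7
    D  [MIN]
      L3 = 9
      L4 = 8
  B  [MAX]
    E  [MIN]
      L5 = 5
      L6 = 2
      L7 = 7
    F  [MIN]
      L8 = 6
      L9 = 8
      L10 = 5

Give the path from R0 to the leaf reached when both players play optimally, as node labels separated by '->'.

C (MIN): min(9, 7) = 7
D (MIN): min(9, 8) = 8
A (MAX): max(7, 8) = 8
E (MIN): min(5, 2, 7) = 2
F (MIN): min(6, 8, 5) = 5
B (MAX): max(2, 5) = 5
R0 (MIN): min(8, 5) = 5
At R0, MIN picks B (lowest: 5).
At B, MAX picks F (highest: 5).
At F, MIN picks L10 (lowest: 5).
Terminal value 5.

R0 -> B -> F -> L10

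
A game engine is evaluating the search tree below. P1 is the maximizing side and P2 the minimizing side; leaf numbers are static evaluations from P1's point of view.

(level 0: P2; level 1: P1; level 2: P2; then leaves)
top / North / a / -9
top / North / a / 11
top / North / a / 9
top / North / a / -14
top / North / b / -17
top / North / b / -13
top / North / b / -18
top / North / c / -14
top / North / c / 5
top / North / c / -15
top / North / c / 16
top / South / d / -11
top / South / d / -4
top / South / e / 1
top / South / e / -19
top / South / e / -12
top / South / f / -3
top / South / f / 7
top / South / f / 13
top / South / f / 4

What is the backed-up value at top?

a (P2): min(-9, 11, 9, -14) = -14
b (P2): min(-17, -13, -18) = -18
c (P2): min(-14, 5, -15, 16) = -15
North (P1): max(-14, -18, -15) = -14
d (P2): min(-11, -4) = -11
e (P2): min(1, -19, -12) = -19
f (P2): min(-3, 7, 13, 4) = -3
South (P1): max(-11, -19, -3) = -3
top (P2): min(-14, -3) = -14

-14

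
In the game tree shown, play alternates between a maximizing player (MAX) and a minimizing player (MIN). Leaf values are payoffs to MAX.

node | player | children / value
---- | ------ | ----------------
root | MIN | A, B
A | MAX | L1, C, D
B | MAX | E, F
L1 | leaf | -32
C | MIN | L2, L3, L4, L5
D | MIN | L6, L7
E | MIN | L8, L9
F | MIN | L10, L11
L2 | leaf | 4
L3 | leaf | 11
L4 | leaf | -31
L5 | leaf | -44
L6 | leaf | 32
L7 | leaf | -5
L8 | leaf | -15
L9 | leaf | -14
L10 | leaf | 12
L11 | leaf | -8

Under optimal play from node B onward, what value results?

-8

E (MIN): min(-15, -14) = -15
F (MIN): min(12, -8) = -8
B (MAX): max(-15, -8) = -8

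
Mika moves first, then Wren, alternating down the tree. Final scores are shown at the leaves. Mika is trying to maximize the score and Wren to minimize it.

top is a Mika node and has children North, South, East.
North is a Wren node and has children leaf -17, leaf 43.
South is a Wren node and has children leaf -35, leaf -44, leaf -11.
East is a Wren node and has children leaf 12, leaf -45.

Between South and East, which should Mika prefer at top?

South (Wren): min(-35, -44, -11) = -44
East (Wren): min(12, -45) = -45
Mika prefers the higher value; South=-44, East=-45. South is better since -44 > -45.

South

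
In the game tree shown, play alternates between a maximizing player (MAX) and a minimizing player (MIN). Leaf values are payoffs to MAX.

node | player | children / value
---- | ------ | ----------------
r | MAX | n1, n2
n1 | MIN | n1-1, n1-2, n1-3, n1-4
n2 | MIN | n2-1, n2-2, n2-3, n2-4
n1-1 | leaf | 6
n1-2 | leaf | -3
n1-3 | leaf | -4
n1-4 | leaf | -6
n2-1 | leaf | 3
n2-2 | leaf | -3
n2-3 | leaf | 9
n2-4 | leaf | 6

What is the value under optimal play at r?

-3

n1 (MIN): min(6, -3, -4, -6) = -6
n2 (MIN): min(3, -3, 9, 6) = -3
r (MAX): max(-6, -3) = -3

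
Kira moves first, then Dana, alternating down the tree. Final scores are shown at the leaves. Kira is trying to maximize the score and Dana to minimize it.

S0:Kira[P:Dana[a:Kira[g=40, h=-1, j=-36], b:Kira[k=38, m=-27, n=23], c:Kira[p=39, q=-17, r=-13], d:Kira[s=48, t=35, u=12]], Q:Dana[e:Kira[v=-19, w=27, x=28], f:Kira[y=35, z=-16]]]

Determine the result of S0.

a (Kira): max(40, -1, -36) = 40
b (Kira): max(38, -27, 23) = 38
c (Kira): max(39, -17, -13) = 39
d (Kira): max(48, 35, 12) = 48
P (Dana): min(40, 38, 39, 48) = 38
e (Kira): max(-19, 27, 28) = 28
f (Kira): max(35, -16) = 35
Q (Dana): min(28, 35) = 28
S0 (Kira): max(38, 28) = 38

38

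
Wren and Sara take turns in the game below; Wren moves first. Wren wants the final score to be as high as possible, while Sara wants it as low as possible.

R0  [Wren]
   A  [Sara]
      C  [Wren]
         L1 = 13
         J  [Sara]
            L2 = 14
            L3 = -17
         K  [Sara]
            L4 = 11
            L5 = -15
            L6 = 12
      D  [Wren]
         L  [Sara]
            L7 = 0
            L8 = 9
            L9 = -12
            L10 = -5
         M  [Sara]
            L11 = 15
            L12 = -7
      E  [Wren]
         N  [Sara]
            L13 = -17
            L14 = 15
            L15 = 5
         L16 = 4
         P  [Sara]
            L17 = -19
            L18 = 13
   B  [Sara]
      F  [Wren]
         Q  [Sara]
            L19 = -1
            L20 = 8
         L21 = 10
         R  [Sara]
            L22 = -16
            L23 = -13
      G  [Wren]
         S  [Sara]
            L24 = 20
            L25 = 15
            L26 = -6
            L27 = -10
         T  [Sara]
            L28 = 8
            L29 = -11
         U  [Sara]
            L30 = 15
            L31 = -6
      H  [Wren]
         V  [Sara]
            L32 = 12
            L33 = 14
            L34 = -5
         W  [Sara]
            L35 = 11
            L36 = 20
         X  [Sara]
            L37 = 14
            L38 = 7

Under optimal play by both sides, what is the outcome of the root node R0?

J (Sara): min(14, -17) = -17
K (Sara): min(11, -15, 12) = -15
C (Wren): max(13, -17, -15) = 13
L (Sara): min(0, 9, -12, -5) = -12
M (Sara): min(15, -7) = -7
D (Wren): max(-12, -7) = -7
N (Sara): min(-17, 15, 5) = -17
P (Sara): min(-19, 13) = -19
E (Wren): max(-17, 4, -19) = 4
A (Sara): min(13, -7, 4) = -7
Q (Sara): min(-1, 8) = -1
R (Sara): min(-16, -13) = -16
F (Wren): max(-1, 10, -16) = 10
S (Sara): min(20, 15, -6, -10) = -10
T (Sara): min(8, -11) = -11
U (Sara): min(15, -6) = -6
G (Wren): max(-10, -11, -6) = -6
V (Sara): min(12, 14, -5) = -5
W (Sara): min(11, 20) = 11
X (Sara): min(14, 7) = 7
H (Wren): max(-5, 11, 7) = 11
B (Sara): min(10, -6, 11) = -6
R0 (Wren): max(-7, -6) = -6

-6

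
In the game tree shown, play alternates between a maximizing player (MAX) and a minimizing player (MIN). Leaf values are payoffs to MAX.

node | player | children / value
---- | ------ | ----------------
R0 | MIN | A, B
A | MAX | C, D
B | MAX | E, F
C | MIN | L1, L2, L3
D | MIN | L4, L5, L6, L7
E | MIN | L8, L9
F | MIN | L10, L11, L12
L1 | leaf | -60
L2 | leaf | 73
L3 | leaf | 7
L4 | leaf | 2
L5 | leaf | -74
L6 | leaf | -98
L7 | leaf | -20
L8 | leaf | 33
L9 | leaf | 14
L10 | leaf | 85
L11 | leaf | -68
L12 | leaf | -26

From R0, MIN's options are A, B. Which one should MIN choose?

C (MIN): min(-60, 73, 7) = -60
D (MIN): min(2, -74, -98, -20) = -98
A (MAX): max(-60, -98) = -60
E (MIN): min(33, 14) = 14
F (MIN): min(85, -68, -26) = -68
B (MAX): max(14, -68) = 14
R0 (MIN): min(-60, 14) = -60
MIN at R0 wants the lowest of {A=-60, B=14}, so chooses A.

A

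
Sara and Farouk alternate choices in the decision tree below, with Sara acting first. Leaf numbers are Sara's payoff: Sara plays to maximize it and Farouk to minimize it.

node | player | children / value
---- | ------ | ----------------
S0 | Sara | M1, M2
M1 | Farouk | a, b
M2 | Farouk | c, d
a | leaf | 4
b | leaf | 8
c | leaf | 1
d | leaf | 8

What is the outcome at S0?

M1 (Farouk): min(4, 8) = 4
M2 (Farouk): min(1, 8) = 1
S0 (Sara): max(4, 1) = 4

4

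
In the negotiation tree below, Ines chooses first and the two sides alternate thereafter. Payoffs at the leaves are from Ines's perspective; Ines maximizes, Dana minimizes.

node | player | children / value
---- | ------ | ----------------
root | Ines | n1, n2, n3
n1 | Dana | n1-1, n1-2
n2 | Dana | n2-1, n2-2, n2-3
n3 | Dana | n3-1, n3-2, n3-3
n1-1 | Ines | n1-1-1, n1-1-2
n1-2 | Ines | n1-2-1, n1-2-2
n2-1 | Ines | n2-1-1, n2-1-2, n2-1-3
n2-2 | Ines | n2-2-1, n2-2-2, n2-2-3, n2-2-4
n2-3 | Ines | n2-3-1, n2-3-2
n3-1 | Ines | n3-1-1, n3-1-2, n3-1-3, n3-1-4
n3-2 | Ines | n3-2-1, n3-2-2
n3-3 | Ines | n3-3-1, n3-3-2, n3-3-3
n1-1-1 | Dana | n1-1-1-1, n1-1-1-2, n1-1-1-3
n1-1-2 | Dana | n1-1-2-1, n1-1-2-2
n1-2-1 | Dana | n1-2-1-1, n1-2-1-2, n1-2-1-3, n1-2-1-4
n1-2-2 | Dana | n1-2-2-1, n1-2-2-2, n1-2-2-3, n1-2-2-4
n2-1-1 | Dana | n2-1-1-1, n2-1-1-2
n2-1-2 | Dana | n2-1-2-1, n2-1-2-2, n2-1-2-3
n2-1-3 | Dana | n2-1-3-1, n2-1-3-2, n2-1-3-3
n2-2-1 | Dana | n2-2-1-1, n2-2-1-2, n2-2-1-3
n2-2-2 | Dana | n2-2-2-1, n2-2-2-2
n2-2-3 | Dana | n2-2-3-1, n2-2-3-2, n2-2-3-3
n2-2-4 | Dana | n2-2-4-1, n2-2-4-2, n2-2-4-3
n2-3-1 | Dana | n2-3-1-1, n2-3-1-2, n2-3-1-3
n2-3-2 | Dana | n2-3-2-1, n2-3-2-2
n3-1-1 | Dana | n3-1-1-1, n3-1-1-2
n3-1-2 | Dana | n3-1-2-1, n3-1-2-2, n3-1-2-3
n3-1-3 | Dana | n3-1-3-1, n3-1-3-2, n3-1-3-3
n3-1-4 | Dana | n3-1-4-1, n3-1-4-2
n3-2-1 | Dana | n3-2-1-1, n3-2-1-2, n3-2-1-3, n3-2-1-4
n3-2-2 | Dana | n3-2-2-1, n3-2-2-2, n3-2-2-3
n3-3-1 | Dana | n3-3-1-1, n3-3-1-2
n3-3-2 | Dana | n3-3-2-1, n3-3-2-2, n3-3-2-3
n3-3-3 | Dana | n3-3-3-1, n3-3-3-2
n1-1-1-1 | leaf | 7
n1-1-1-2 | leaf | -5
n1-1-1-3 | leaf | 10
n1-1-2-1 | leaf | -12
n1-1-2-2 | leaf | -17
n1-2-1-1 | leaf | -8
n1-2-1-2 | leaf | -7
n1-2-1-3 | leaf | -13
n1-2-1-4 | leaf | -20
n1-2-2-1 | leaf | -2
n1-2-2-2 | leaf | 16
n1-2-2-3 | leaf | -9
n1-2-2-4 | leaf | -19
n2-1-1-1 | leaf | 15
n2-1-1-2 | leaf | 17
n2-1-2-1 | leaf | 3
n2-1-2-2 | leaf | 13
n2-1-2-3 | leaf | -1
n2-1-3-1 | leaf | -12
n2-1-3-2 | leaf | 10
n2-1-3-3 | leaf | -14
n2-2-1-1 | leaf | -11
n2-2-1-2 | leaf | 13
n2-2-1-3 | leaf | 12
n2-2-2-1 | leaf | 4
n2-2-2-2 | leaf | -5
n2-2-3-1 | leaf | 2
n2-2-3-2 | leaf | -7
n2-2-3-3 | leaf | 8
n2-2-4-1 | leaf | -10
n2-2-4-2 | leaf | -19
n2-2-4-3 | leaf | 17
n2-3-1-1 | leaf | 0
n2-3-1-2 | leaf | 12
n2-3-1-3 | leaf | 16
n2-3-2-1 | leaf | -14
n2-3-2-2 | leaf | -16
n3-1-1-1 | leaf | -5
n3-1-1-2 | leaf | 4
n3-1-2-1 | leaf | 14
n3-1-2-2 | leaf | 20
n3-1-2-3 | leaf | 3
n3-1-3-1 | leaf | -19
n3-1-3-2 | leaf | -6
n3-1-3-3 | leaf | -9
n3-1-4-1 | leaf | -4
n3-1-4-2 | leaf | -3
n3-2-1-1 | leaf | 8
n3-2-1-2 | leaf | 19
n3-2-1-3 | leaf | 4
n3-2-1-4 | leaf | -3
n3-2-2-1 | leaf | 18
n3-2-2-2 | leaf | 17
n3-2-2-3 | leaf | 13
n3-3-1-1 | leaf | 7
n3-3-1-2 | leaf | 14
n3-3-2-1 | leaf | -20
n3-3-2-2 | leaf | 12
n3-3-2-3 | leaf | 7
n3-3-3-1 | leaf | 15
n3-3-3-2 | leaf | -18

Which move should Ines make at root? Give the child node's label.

n3

n1-1-1 (Dana): min(7, -5, 10) = -5
n1-1-2 (Dana): min(-12, -17) = -17
n1-1 (Ines): max(-5, -17) = -5
n1-2-1 (Dana): min(-8, -7, -13, -20) = -20
n1-2-2 (Dana): min(-2, 16, -9, -19) = -19
n1-2 (Ines): max(-20, -19) = -19
n1 (Dana): min(-5, -19) = -19
n2-1-1 (Dana): min(15, 17) = 15
n2-1-2 (Dana): min(3, 13, -1) = -1
n2-1-3 (Dana): min(-12, 10, -14) = -14
n2-1 (Ines): max(15, -1, -14) = 15
n2-2-1 (Dana): min(-11, 13, 12) = -11
n2-2-2 (Dana): min(4, -5) = -5
n2-2-3 (Dana): min(2, -7, 8) = -7
n2-2-4 (Dana): min(-10, -19, 17) = -19
n2-2 (Ines): max(-11, -5, -7, -19) = -5
n2-3-1 (Dana): min(0, 12, 16) = 0
n2-3-2 (Dana): min(-14, -16) = -16
n2-3 (Ines): max(0, -16) = 0
n2 (Dana): min(15, -5, 0) = -5
n3-1-1 (Dana): min(-5, 4) = -5
n3-1-2 (Dana): min(14, 20, 3) = 3
n3-1-3 (Dana): min(-19, -6, -9) = -19
n3-1-4 (Dana): min(-4, -3) = -4
n3-1 (Ines): max(-5, 3, -19, -4) = 3
n3-2-1 (Dana): min(8, 19, 4, -3) = -3
n3-2-2 (Dana): min(18, 17, 13) = 13
n3-2 (Ines): max(-3, 13) = 13
n3-3-1 (Dana): min(7, 14) = 7
n3-3-2 (Dana): min(-20, 12, 7) = -20
n3-3-3 (Dana): min(15, -18) = -18
n3-3 (Ines): max(7, -20, -18) = 7
n3 (Dana): min(3, 13, 7) = 3
root (Ines): max(-19, -5, 3) = 3
Ines at root wants the highest of {n1=-19, n2=-5, n3=3}, so chooses n3.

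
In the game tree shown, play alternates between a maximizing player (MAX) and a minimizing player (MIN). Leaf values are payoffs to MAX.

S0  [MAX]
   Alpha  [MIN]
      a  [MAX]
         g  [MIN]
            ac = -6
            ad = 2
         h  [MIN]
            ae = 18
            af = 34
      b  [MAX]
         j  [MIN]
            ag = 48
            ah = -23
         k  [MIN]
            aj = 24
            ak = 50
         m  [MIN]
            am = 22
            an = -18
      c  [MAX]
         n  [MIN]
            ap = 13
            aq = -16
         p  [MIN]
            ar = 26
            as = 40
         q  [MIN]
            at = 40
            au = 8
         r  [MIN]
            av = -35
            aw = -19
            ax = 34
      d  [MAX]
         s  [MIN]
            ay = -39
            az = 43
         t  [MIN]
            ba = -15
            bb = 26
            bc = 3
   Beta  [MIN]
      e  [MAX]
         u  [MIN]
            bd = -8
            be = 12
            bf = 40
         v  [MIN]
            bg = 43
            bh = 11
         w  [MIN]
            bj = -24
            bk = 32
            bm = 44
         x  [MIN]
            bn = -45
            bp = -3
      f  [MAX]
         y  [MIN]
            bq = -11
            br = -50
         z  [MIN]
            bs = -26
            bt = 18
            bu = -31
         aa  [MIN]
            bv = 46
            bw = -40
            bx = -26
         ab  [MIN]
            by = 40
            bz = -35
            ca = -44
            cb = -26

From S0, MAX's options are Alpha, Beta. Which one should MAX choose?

Alpha

g (MIN): min(-6, 2) = -6
h (MIN): min(18, 34) = 18
a (MAX): max(-6, 18) = 18
j (MIN): min(48, -23) = -23
k (MIN): min(24, 50) = 24
m (MIN): min(22, -18) = -18
b (MAX): max(-23, 24, -18) = 24
n (MIN): min(13, -16) = -16
p (MIN): min(26, 40) = 26
q (MIN): min(40, 8) = 8
r (MIN): min(-35, -19, 34) = -35
c (MAX): max(-16, 26, 8, -35) = 26
s (MIN): min(-39, 43) = -39
t (MIN): min(-15, 26, 3) = -15
d (MAX): max(-39, -15) = -15
Alpha (MIN): min(18, 24, 26, -15) = -15
u (MIN): min(-8, 12, 40) = -8
v (MIN): min(43, 11) = 11
w (MIN): min(-24, 32, 44) = -24
x (MIN): min(-45, -3) = -45
e (MAX): max(-8, 11, -24, -45) = 11
y (MIN): min(-11, -50) = -50
z (MIN): min(-26, 18, -31) = -31
aa (MIN): min(46, -40, -26) = -40
ab (MIN): min(40, -35, -44, -26) = -44
f (MAX): max(-50, -31, -40, -44) = -31
Beta (MIN): min(11, -31) = -31
S0 (MAX): max(-15, -31) = -15
MAX at S0 wants the highest of {Alpha=-15, Beta=-31}, so chooses Alpha.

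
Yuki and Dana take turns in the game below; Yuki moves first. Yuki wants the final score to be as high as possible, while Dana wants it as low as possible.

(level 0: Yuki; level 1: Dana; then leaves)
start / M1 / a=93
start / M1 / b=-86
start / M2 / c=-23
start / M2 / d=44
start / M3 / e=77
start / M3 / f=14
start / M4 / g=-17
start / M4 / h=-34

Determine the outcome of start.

14

M1 (Dana): min(93, -86) = -86
M2 (Dana): min(-23, 44) = -23
M3 (Dana): min(77, 14) = 14
M4 (Dana): min(-17, -34) = -34
start (Yuki): max(-86, -23, 14, -34) = 14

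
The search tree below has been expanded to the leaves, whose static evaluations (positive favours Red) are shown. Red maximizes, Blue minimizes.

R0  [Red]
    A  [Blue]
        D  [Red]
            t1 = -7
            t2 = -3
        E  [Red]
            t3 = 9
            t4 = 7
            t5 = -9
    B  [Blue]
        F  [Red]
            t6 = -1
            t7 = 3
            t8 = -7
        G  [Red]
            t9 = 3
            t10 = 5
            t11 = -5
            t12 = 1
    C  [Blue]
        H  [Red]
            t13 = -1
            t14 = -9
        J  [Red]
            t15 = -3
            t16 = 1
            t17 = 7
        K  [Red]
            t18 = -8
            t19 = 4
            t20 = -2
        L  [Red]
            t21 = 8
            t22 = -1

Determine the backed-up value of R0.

3

D (Red): max(-7, -3) = -3
E (Red): max(9, 7, -9) = 9
A (Blue): min(-3, 9) = -3
F (Red): max(-1, 3, -7) = 3
G (Red): max(3, 5, -5, 1) = 5
B (Blue): min(3, 5) = 3
H (Red): max(-1, -9) = -1
J (Red): max(-3, 1, 7) = 7
K (Red): max(-8, 4, -2) = 4
L (Red): max(8, -1) = 8
C (Blue): min(-1, 7, 4, 8) = -1
R0 (Red): max(-3, 3, -1) = 3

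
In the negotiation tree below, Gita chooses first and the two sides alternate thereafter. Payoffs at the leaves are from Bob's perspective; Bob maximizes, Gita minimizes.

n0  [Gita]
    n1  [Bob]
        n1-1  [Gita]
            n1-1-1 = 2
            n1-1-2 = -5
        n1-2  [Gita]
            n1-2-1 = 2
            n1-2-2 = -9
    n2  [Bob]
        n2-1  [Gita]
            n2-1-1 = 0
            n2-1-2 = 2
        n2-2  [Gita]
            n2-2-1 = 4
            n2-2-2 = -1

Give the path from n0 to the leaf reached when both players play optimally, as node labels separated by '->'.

n1-1 (Gita): min(2, -5) = -5
n1-2 (Gita): min(2, -9) = -9
n1 (Bob): max(-5, -9) = -5
n2-1 (Gita): min(0, 2) = 0
n2-2 (Gita): min(4, -1) = -1
n2 (Bob): max(0, -1) = 0
n0 (Gita): min(-5, 0) = -5
At n0, Gita picks n1 (lowest: -5).
At n1, Bob picks n1-1 (highest: -5).
At n1-1, Gita picks n1-1-2 (lowest: -5).
Terminal value -5.

n0 -> n1 -> n1-1 -> n1-1-2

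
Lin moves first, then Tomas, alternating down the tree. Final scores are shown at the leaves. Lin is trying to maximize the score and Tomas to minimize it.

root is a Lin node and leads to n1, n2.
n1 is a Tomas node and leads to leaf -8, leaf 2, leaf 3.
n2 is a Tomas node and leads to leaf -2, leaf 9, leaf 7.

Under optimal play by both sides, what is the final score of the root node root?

n1 (Tomas): min(-8, 2, 3) = -8
n2 (Tomas): min(-2, 9, 7) = -2
root (Lin): max(-8, -2) = -2

-2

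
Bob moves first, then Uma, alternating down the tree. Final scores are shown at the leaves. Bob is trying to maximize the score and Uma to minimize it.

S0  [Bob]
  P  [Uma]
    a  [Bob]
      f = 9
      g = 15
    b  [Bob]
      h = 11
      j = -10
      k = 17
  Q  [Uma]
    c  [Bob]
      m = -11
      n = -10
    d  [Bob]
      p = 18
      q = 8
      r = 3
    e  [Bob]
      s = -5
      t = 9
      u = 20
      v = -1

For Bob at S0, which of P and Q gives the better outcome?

P

a (Bob): max(9, 15) = 15
b (Bob): max(11, -10, 17) = 17
P (Uma): min(15, 17) = 15
c (Bob): max(-11, -10) = -10
d (Bob): max(18, 8, 3) = 18
e (Bob): max(-5, 9, 20, -1) = 20
Q (Uma): min(-10, 18, 20) = -10
Bob prefers the higher value; P=15, Q=-10. P is better since 15 > -10.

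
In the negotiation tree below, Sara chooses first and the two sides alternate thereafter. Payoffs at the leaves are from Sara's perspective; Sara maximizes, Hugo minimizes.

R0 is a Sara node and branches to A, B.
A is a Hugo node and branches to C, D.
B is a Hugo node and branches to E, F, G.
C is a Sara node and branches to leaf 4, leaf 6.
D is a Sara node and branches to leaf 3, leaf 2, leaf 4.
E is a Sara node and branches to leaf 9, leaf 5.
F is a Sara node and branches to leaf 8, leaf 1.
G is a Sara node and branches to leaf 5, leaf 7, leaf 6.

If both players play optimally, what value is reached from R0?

C (Sara): max(4, 6) = 6
D (Sara): max(3, 2, 4) = 4
A (Hugo): min(6, 4) = 4
E (Sara): max(9, 5) = 9
F (Sara): max(8, 1) = 8
G (Sara): max(5, 7, 6) = 7
B (Hugo): min(9, 8, 7) = 7
R0 (Sara): max(4, 7) = 7

7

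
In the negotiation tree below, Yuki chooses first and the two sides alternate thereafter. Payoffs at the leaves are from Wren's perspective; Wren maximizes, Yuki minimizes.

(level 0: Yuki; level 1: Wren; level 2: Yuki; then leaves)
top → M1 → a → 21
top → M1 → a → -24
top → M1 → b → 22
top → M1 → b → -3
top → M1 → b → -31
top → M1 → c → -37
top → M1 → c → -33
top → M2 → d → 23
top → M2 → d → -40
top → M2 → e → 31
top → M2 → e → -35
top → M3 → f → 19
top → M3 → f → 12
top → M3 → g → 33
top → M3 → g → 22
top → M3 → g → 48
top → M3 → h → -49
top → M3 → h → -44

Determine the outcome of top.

-35

a (Yuki): min(21, -24) = -24
b (Yuki): min(22, -3, -31) = -31
c (Yuki): min(-37, -33) = -37
M1 (Wren): max(-24, -31, -37) = -24
d (Yuki): min(23, -40) = -40
e (Yuki): min(31, -35) = -35
M2 (Wren): max(-40, -35) = -35
f (Yuki): min(19, 12) = 12
g (Yuki): min(33, 22, 48) = 22
h (Yuki): min(-49, -44) = -49
M3 (Wren): max(12, 22, -49) = 22
top (Yuki): min(-24, -35, 22) = -35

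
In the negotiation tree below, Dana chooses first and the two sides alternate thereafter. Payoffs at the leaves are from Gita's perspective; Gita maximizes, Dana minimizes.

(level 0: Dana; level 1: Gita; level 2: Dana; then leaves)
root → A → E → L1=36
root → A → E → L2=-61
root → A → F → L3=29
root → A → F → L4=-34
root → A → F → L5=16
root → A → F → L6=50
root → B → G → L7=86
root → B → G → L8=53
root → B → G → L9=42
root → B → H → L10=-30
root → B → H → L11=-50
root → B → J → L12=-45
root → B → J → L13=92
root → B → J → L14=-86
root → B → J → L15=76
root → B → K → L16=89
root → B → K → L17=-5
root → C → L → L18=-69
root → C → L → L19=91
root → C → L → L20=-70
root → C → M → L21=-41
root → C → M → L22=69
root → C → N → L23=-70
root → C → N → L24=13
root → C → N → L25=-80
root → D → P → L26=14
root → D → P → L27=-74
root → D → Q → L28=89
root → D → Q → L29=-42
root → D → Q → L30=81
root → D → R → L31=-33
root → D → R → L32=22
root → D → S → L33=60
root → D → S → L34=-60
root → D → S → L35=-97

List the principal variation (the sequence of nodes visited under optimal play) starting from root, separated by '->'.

root -> C -> M -> L21

E (Dana): min(36, -61) = -61
F (Dana): min(29, -34, 16, 50) = -34
A (Gita): max(-61, -34) = -34
G (Dana): min(86, 53, 42) = 42
H (Dana): min(-30, -50) = -50
J (Dana): min(-45, 92, -86, 76) = -86
K (Dana): min(89, -5) = -5
B (Gita): max(42, -50, -86, -5) = 42
L (Dana): min(-69, 91, -70) = -70
M (Dana): min(-41, 69) = -41
N (Dana): min(-70, 13, -80) = -80
C (Gita): max(-70, -41, -80) = -41
P (Dana): min(14, -74) = -74
Q (Dana): min(89, -42, 81) = -42
R (Dana): min(-33, 22) = -33
S (Dana): min(60, -60, -97) = -97
D (Gita): max(-74, -42, -33, -97) = -33
root (Dana): min(-34, 42, -41, -33) = -41
At root, Dana picks C (lowest: -41).
At C, Gita picks M (highest: -41).
At M, Dana picks L21 (lowest: -41).
Terminal value -41.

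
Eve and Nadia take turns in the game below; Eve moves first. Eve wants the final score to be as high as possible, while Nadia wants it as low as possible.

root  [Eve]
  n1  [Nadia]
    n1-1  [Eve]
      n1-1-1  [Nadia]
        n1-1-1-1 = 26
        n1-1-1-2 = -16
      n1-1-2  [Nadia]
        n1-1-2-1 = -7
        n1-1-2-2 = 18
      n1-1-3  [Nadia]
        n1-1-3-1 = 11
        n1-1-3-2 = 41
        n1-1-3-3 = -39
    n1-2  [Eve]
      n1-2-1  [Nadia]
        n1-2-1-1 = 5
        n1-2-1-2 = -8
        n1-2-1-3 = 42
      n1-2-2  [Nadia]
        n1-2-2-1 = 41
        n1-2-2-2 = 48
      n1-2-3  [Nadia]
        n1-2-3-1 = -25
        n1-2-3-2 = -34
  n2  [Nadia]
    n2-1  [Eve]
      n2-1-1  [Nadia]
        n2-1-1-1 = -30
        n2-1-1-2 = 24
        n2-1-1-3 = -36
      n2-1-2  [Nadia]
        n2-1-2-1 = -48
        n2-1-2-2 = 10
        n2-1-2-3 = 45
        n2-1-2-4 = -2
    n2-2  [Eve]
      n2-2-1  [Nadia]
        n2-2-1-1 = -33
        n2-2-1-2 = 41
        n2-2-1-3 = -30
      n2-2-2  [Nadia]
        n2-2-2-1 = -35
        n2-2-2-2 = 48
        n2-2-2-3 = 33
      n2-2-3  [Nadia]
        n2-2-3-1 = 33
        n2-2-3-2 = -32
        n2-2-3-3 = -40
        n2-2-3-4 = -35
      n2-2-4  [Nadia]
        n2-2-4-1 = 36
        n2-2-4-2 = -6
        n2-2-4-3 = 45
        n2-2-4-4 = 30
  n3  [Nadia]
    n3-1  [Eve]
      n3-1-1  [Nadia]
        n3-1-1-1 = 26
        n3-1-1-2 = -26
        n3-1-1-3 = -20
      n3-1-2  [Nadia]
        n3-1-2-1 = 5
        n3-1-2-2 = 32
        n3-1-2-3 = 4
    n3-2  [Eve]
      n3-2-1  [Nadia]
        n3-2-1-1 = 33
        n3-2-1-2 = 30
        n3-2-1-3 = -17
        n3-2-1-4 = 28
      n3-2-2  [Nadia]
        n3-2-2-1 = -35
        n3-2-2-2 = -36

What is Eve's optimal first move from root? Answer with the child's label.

n1

n1-1-1 (Nadia): min(26, -16) = -16
n1-1-2 (Nadia): min(-7, 18) = -7
n1-1-3 (Nadia): min(11, 41, -39) = -39
n1-1 (Eve): max(-16, -7, -39) = -7
n1-2-1 (Nadia): min(5, -8, 42) = -8
n1-2-2 (Nadia): min(41, 48) = 41
n1-2-3 (Nadia): min(-25, -34) = -34
n1-2 (Eve): max(-8, 41, -34) = 41
n1 (Nadia): min(-7, 41) = -7
n2-1-1 (Nadia): min(-30, 24, -36) = -36
n2-1-2 (Nadia): min(-48, 10, 45, -2) = -48
n2-1 (Eve): max(-36, -48) = -36
n2-2-1 (Nadia): min(-33, 41, -30) = -33
n2-2-2 (Nadia): min(-35, 48, 33) = -35
n2-2-3 (Nadia): min(33, -32, -40, -35) = -40
n2-2-4 (Nadia): min(36, -6, 45, 30) = -6
n2-2 (Eve): max(-33, -35, -40, -6) = -6
n2 (Nadia): min(-36, -6) = -36
n3-1-1 (Nadia): min(26, -26, -20) = -26
n3-1-2 (Nadia): min(5, 32, 4) = 4
n3-1 (Eve): max(-26, 4) = 4
n3-2-1 (Nadia): min(33, 30, -17, 28) = -17
n3-2-2 (Nadia): min(-35, -36) = -36
n3-2 (Eve): max(-17, -36) = -17
n3 (Nadia): min(4, -17) = -17
root (Eve): max(-7, -36, -17) = -7
Eve at root wants the highest of {n1=-7, n2=-36, n3=-17}, so chooses n1.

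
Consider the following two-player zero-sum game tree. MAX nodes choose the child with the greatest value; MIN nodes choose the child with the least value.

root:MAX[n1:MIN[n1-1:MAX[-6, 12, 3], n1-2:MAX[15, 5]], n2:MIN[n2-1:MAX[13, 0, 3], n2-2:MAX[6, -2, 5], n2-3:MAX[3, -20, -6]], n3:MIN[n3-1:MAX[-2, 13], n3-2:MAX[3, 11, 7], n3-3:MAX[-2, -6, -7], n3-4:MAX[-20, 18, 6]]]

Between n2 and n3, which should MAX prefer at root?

n2-1 (MAX): max(13, 0, 3) = 13
n2-2 (MAX): max(6, -2, 5) = 6
n2-3 (MAX): max(3, -20, -6) = 3
n2 (MIN): min(13, 6, 3) = 3
n3-1 (MAX): max(-2, 13) = 13
n3-2 (MAX): max(3, 11, 7) = 11
n3-3 (MAX): max(-2, -6, -7) = -2
n3-4 (MAX): max(-20, 18, 6) = 18
n3 (MIN): min(13, 11, -2, 18) = -2
MAX prefers the higher value; n2=3, n3=-2. n2 is better since 3 > -2.

n2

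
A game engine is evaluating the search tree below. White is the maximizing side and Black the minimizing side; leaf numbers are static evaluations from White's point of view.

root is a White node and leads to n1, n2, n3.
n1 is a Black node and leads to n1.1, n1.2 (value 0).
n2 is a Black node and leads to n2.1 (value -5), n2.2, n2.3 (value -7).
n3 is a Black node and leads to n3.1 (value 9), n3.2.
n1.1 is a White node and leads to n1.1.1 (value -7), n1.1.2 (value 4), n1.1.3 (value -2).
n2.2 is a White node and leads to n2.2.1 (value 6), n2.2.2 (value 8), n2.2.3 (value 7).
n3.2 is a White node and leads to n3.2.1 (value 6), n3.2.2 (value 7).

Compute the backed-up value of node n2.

n2.2 (White): max(6, 8, 7) = 8
n2 (Black): min(-5, 8, -7) = -7

-7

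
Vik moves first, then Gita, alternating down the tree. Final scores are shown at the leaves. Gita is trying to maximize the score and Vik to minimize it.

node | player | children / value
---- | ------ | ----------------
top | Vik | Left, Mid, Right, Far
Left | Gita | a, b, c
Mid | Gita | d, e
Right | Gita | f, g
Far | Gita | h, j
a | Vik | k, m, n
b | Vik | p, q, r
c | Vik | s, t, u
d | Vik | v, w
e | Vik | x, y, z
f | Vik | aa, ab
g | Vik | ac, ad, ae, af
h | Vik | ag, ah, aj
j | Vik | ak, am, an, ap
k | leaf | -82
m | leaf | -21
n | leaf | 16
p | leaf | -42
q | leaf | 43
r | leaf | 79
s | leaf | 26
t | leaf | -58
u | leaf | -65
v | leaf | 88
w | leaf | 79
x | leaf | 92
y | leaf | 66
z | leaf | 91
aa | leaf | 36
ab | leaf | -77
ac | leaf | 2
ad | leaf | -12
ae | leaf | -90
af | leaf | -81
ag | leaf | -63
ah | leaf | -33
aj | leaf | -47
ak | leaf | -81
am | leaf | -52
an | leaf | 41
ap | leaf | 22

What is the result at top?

a (Vik): min(-82, -21, 16) = -82
b (Vik): min(-42, 43, 79) = -42
c (Vik): min(26, -58, -65) = -65
Left (Gita): max(-82, -42, -65) = -42
d (Vik): min(88, 79) = 79
e (Vik): min(92, 66, 91) = 66
Mid (Gita): max(79, 66) = 79
f (Vik): min(36, -77) = -77
g (Vik): min(2, -12, -90, -81) = -90
Right (Gita): max(-77, -90) = -77
h (Vik): min(-63, -33, -47) = -63
j (Vik): min(-81, -52, 41, 22) = -81
Far (Gita): max(-63, -81) = -63
top (Vik): min(-42, 79, -77, -63) = -77

-77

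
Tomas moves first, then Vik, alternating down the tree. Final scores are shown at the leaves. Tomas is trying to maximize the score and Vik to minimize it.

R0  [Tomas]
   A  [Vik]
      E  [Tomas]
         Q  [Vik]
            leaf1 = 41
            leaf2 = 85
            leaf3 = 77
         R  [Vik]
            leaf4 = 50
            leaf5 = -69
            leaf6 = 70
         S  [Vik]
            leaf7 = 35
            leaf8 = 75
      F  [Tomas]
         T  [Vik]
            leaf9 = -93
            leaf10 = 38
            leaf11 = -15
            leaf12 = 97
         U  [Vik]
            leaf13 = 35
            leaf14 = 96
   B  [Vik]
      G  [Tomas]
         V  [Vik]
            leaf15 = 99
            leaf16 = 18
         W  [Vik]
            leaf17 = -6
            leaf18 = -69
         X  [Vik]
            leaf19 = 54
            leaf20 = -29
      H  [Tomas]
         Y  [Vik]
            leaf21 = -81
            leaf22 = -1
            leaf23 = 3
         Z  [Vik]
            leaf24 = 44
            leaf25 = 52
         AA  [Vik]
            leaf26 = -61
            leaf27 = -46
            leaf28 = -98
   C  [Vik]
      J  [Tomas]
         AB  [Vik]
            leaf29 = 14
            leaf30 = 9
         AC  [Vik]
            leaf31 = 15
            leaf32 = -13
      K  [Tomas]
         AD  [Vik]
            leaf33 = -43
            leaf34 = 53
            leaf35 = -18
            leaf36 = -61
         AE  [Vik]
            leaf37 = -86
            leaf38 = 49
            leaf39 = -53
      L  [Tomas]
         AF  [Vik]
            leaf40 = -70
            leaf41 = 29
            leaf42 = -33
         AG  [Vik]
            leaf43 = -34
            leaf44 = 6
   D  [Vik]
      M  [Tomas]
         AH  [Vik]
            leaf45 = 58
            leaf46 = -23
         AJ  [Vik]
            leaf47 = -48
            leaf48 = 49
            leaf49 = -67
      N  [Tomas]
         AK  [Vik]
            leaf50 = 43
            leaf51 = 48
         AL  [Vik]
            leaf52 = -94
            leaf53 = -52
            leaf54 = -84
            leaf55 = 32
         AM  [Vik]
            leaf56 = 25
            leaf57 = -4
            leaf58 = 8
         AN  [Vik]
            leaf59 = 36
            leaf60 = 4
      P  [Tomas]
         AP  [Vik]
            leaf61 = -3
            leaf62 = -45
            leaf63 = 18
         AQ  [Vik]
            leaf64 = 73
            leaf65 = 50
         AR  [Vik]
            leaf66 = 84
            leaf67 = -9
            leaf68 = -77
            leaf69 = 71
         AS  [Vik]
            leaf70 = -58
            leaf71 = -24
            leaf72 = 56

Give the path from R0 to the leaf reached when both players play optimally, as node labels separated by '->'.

Q (Vik): min(41, 85, 77) = 41
R (Vik): min(50, -69, 70) = -69
S (Vik): min(35, 75) = 35
E (Tomas): max(41, -69, 35) = 41
T (Vik): min(-93, 38, -15, 97) = -93
U (Vik): min(35, 96) = 35
F (Tomas): max(-93, 35) = 35
A (Vik): min(41, 35) = 35
V (Vik): min(99, 18) = 18
W (Vik): min(-6, -69) = -69
X (Vik): min(54, -29) = -29
G (Tomas): max(18, -69, -29) = 18
Y (Vik): min(-81, -1, 3) = -81
Z (Vik): min(44, 52) = 44
AA (Vik): min(-61, -46, -98) = -98
H (Tomas): max(-81, 44, -98) = 44
B (Vik): min(18, 44) = 18
AB (Vik): min(14, 9) = 9
AC (Vik): min(15, -13) = -13
J (Tomas): max(9, -13) = 9
AD (Vik): min(-43, 53, -18, -61) = -61
AE (Vik): min(-86, 49, -53) = -86
K (Tomas): max(-61, -86) = -61
AF (Vik): min(-70, 29, -33) = -70
AG (Vik): min(-34, 6) = -34
L (Tomas): max(-70, -34) = -34
C (Vik): min(9, -61, -34) = -61
AH (Vik): min(58, -23) = -23
AJ (Vik): min(-48, 49, -67) = -67
M (Tomas): max(-23, -67) = -23
AK (Vik): min(43, 48) = 43
AL (Vik): min(-94, -52, -84, 32) = -94
AM (Vik): min(25, -4, 8) = -4
AN (Vik): min(36, 4) = 4
N (Tomas): max(43, -94, -4, 4) = 43
AP (Vik): min(-3, -45, 18) = -45
AQ (Vik): min(73, 50) = 50
AR (Vik): min(84, -9, -77, 71) = -77
AS (Vik): min(-58, -24, 56) = -58
P (Tomas): max(-45, 50, -77, -58) = 50
D (Vik): min(-23, 43, 50) = -23
R0 (Tomas): max(35, 18, -61, -23) = 35
At R0, Tomas picks A (highest: 35).
At A, Vik picks F (lowest: 35).
At F, Tomas picks U (highest: 35).
At U, Vik picks leaf13 (lowest: 35).
Terminal value 35.

R0 -> A -> F -> U -> leaf13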